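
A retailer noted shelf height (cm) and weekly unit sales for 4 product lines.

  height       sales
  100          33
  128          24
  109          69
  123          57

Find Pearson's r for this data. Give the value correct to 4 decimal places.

-0.1758

n = 4, Σx = 460, Σy = 183, Σx² = 53394, Σy² = 9675, Σxy = 20904
nΣxy − ΣxΣy = 83616 − 84180 = -564
nΣx² − (Σx)² = 213576 − 211600 = 1976; nΣy² − (Σy)² = 38700 − 33489 = 5211
r = -564 / √(1976 × 5211) = -564 / 3208.8839 ≈ -0.1758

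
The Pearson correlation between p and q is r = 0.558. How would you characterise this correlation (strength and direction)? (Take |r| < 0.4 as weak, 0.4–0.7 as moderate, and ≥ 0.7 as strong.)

moderate positive

r = 0.558 > 0 so the relationship is positive.
|r| = 0.558, which falls in the moderate range.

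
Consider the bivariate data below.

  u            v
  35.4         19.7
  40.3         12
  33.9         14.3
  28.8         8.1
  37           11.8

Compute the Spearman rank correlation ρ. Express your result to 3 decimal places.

0.200

Rank u: 3, 5, 2, 1, 4
Rank v: 5, 3, 4, 1, 2
d = rank(u) − rank(v): -2, 2, -2, 0, 2; Σd² = 16
ρ = 1 − 6Σd² / [n(n²−1)] = 1 − 6×16 / (5×24) = 1 − 96/120 ≈ 0.200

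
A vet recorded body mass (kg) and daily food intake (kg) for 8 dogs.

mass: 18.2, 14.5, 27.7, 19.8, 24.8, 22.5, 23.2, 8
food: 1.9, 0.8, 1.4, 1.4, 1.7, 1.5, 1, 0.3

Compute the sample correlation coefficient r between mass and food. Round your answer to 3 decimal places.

n = 8, Σx = 158.7, Σy = 10, Σx² = 3424.35, Σy² = 14.4, Σxy = 214.19
nΣxy − ΣxΣy = 1713.52 − 1587 = 126.52
nΣx² − (Σx)² = 27394.8 − 25185.69 = 2209.11; nΣy² − (Σy)² = 115.2 − 100 = 15.2
r = 126.52 / √(2209.11 × 15.2) = 126.52 / 183.2443 ≈ 0.690

0.690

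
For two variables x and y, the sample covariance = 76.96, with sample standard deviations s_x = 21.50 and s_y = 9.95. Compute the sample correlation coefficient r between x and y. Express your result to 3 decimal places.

r = Cov(x,y) / (s_x · s_y) = 76.96 / (21.50 × 9.95)
  = 76.96 / 213.9250 ≈ 0.360

0.360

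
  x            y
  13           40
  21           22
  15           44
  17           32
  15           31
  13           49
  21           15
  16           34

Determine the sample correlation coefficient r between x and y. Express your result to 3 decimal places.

-0.910

n = 8, Σx = 131, Σy = 267, Σx² = 2215, Σy² = 9787, Σxy = 4147
nΣxy − ΣxΣy = 33176 − 34977 = -1801
nΣx² − (Σx)² = 17720 − 17161 = 559; nΣy² − (Σy)² = 78296 − 71289 = 7007
r = -1801 / √(559 × 7007) = -1801 / 1979.1192 ≈ -0.910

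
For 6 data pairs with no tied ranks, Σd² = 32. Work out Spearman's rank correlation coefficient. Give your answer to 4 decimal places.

0.0857

ρ = 1 − 6Σd² / [n(n²−1)] = 1 − 6×32 / (6×35)
  = 1 − 192/210 = 1 − 0.91429 ≈ 0.0857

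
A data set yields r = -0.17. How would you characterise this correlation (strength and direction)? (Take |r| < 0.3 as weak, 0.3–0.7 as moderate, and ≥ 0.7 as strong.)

r = -0.17 < 0 so the relationship is negative.
|r| = 0.17, which falls in the weak range.

weak negative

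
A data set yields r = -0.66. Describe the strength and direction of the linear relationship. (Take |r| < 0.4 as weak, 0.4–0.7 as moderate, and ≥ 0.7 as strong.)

r = -0.66 < 0 so the relationship is negative.
|r| = 0.66, which falls in the moderate range.

moderate negative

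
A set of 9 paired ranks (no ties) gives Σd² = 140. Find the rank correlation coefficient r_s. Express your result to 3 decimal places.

-0.167

ρ = 1 − 6Σd² / [n(n²−1)] = 1 − 6×140 / (9×80)
  = 1 − 840/720 = 1 − 1.1667 ≈ -0.167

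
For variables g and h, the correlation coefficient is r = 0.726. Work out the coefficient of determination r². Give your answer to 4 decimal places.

r² = (0.726)² = 0.5271

0.5271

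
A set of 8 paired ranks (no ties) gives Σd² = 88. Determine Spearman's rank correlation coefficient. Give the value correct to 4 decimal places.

-0.0476

ρ = 1 − 6Σd² / [n(n²−1)] = 1 − 6×88 / (8×63)
  = 1 − 528/504 = 1 − 1.04762 ≈ -0.0476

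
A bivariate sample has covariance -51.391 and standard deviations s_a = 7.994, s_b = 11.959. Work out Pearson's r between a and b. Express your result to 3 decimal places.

r = Cov(a,b) / (s_a · s_b) = -51.391 / (7.994 × 11.959)
  = -51.391 / 95.6002 ≈ -0.538

-0.538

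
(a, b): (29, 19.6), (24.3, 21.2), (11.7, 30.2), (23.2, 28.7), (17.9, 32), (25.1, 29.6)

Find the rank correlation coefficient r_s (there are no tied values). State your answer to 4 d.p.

-0.7714

Rank a: 6, 4, 1, 3, 2, 5
Rank b: 1, 2, 5, 3, 6, 4
d = rank(a) − rank(b): 5, 2, -4, 0, -4, 1; Σd² = 62
ρ = 1 − 6Σd² / [n(n²−1)] = 1 − 6×62 / (6×35) = 1 − 372/210 ≈ -0.7714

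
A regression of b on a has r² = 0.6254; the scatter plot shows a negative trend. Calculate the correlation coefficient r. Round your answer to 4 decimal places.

|r| = √0.6254 = 0.7908
The association is negative, so r = −0.7908.

-0.7908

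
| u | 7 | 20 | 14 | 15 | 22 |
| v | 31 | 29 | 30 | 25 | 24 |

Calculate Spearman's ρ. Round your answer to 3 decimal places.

-0.900

Rank u: 1, 4, 2, 3, 5
Rank v: 5, 3, 4, 2, 1
d = rank(u) − rank(v): -4, 1, -2, 1, 4; Σd² = 38
ρ = 1 − 6Σd² / [n(n²−1)] = 1 − 6×38 / (5×24) = 1 − 228/120 ≈ -0.900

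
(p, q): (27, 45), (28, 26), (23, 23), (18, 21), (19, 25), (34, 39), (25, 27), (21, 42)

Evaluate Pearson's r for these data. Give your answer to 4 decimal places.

0.4670

n = 8, Σp = 195, Σq = 248, Σp² = 4949, Σq² = 8310, Σpq = 6208
nΣpq − ΣpΣq = 49664 − 48360 = 1304
nΣp² − (Σp)² = 39592 − 38025 = 1567; nΣq² − (Σq)² = 66480 − 61504 = 4976
r = 1304 / √(1567 × 4976) = 1304 / 2792.3811 ≈ 0.4670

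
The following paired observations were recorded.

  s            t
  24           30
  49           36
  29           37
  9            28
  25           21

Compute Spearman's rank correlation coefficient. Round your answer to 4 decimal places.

0.6000

Rank s: 2, 5, 4, 1, 3
Rank t: 3, 4, 5, 2, 1
d = rank(s) − rank(t): -1, 1, -1, -1, 2; Σd² = 8
ρ = 1 − 6Σd² / [n(n²−1)] = 1 − 6×8 / (5×24) = 1 − 48/120 ≈ 0.6000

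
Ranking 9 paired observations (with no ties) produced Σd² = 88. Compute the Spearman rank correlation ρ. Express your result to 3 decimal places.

ρ = 1 − 6Σd² / [n(n²−1)] = 1 − 6×88 / (9×80)
  = 1 − 528/720 = 1 − 0.7333 ≈ 0.267

0.267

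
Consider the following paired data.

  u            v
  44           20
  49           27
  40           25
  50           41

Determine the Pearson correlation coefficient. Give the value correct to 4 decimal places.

0.6640

n = 4, Σu = 183, Σv = 113, Σu² = 8437, Σv² = 3435, Σuv = 5253
nΣuv − ΣuΣv = 21012 − 20679 = 333
nΣu² − (Σu)² = 33748 − 33489 = 259; nΣv² − (Σv)² = 13740 − 12769 = 971
r = 333 / √(259 × 971) = 333 / 501.4868 ≈ 0.6640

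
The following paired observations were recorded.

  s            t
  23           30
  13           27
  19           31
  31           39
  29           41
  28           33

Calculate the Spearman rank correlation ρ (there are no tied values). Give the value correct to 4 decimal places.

Rank s: 3, 1, 2, 6, 5, 4
Rank t: 2, 1, 3, 5, 6, 4
d = rank(s) − rank(t): 1, 0, -1, 1, -1, 0; Σd² = 4
ρ = 1 − 6Σd² / [n(n²−1)] = 1 − 6×4 / (6×35) = 1 − 24/210 ≈ 0.8857

0.8857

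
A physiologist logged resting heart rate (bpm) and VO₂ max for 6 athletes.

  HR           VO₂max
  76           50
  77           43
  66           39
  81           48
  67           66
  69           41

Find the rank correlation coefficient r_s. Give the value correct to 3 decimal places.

Rank HR: 4, 5, 1, 6, 2, 3
Rank VO₂max: 5, 3, 1, 4, 6, 2
d = rank(HR) − rank(VO₂max): -1, 2, 0, 2, -4, 1; Σd² = 26
ρ = 1 − 6Σd² / [n(n²−1)] = 1 − 6×26 / (6×35) = 1 − 156/210 ≈ 0.257

0.257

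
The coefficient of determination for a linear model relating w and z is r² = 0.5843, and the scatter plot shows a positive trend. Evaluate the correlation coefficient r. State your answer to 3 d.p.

|r| = √0.5843 = 0.764
The association is positive, so r = 0.764.

0.764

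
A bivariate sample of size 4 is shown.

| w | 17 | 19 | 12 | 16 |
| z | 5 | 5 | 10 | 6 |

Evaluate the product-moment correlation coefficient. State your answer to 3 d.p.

-0.951

n = 4, Σw = 64, Σz = 26, Σw² = 1050, Σz² = 186, Σwz = 396
nΣwz − ΣwΣz = 1584 − 1664 = -80
nΣw² − (Σw)² = 4200 − 4096 = 104; nΣz² − (Σz)² = 744 − 676 = 68
r = -80 / √(104 × 68) = -80 / 84.0952 ≈ -0.951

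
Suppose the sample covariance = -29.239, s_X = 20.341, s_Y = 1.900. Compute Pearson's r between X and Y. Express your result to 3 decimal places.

r = Cov(X,Y) / (s_X · s_Y) = -29.239 / (20.341 × 1.900)
  = -29.239 / 38.6479 ≈ -0.757

-0.757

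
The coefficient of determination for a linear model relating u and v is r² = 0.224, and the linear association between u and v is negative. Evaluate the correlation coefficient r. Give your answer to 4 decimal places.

|r| = √0.224 = 0.4733
The association is negative, so r = −0.4733.

-0.4733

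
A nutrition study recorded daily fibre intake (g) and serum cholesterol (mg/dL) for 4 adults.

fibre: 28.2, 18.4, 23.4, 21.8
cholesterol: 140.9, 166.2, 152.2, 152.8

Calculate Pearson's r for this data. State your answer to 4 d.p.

-0.9781

n = 4, Σx = 91.8, Σy = 612.1, Σx² = 2156.6, Σy² = 93987.93, Σxy = 13923.98
nΣxy − ΣxΣy = 55695.92 − 56190.78 = -494.86
nΣx² − (Σx)² = 8626.4 − 8427.24 = 199.16; nΣy² − (Σy)² = 375951.72 − 374666.41 = 1285.31
r = -494.86 / √(199.16 × 1285.31) = -494.86 / 505.9470 ≈ -0.9781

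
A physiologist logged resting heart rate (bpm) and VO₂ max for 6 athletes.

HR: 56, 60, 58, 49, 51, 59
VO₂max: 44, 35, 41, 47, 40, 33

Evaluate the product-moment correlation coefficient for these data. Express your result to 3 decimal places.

n = 6, Σx = 333, Σy = 240, Σx² = 18583, Σy² = 9740, Σxy = 13232
nΣxy − ΣxΣy = 79392 − 79920 = -528
nΣx² − (Σx)² = 111498 − 110889 = 609; nΣy² − (Σy)² = 58440 − 57600 = 840
r = -528 / √(609 × 840) = -528 / 715.2342 ≈ -0.738

-0.738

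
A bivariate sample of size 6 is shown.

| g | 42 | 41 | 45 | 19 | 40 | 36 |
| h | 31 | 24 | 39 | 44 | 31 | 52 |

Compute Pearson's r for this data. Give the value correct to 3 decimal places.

n = 6, Σg = 223, Σh = 221, Σg² = 8727, Σh² = 8659, Σgh = 7989
nΣgh − ΣgΣh = 47934 − 49283 = -1349
nΣg² − (Σg)² = 52362 − 49729 = 2633; nΣh² − (Σh)² = 51954 − 48841 = 3113
r = -1349 / √(2633 × 3113) = -1349 / 2862.9581 ≈ -0.471

-0.471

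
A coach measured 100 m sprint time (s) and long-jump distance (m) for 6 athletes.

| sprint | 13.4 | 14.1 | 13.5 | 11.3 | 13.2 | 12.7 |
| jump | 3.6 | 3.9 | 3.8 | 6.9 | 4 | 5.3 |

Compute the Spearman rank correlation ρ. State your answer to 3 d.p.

Rank sprint: 4, 6, 5, 1, 3, 2
Rank jump: 1, 3, 2, 6, 4, 5
d = rank(sprint) − rank(jump): 3, 3, 3, -5, -1, -3; Σd² = 62
ρ = 1 − 6Σd² / [n(n²−1)] = 1 − 6×62 / (6×35) = 1 − 372/210 ≈ -0.771

-0.771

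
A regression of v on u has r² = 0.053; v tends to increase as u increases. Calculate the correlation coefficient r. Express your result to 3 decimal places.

0.230

|r| = √0.053 = 0.230
The association is positive, so r = 0.230.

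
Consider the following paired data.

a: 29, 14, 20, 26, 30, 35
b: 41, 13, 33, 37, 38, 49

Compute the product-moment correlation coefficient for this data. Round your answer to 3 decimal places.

0.945

n = 6, Σa = 154, Σb = 211, Σa² = 4238, Σb² = 8153, Σab = 5848
nΣab − ΣaΣb = 35088 − 32494 = 2594
nΣa² − (Σa)² = 25428 − 23716 = 1712; nΣb² − (Σb)² = 48918 − 44521 = 4397
r = 2594 / √(1712 × 4397) = 2594 / 2743.6589 ≈ 0.945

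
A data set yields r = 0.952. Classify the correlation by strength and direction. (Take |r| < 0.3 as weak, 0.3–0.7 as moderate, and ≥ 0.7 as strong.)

strong positive

r = 0.952 > 0 so the relationship is positive.
|r| = 0.952, which falls in the strong range.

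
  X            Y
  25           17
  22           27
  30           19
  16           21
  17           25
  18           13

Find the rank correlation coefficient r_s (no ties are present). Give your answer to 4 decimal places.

Rank X: 5, 4, 6, 1, 2, 3
Rank Y: 2, 6, 3, 4, 5, 1
d = rank(X) − rank(Y): 3, -2, 3, -3, -3, 2; Σd² = 44
ρ = 1 − 6Σd² / [n(n²−1)] = 1 − 6×44 / (6×35) = 1 − 264/210 ≈ -0.2571

-0.2571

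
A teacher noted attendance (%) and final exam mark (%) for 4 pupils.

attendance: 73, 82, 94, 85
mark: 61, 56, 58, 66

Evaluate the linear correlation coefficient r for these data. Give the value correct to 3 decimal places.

n = 4, Σx = 334, Σy = 241, Σx² = 28114, Σy² = 14577, Σxy = 20107
nΣxy − ΣxΣy = 80428 − 80494 = -66
nΣx² − (Σx)² = 112456 − 111556 = 900; nΣy² − (Σy)² = 58308 − 58081 = 227
r = -66 / √(900 × 227) = -66 / 451.9956 ≈ -0.146

-0.146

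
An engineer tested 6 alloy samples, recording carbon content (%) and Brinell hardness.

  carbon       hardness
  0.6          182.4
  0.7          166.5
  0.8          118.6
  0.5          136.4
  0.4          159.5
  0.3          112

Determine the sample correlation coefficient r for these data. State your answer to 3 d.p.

n = 6, Σx = 3.3, Σy = 875.4, Σx² = 1.99, Σy² = 131647.18, Σxy = 486.47
nΣxy − ΣxΣy = 2918.82 − 2888.82 = 30
nΣx² − (Σx)² = 11.94 − 10.89 = 1.05; nΣy² − (Σy)² = 789883.08 − 766325.16 = 23557.92
r = 30 / √(1.05 × 23557.92) = 30 / 157.2762 ≈ 0.191

0.191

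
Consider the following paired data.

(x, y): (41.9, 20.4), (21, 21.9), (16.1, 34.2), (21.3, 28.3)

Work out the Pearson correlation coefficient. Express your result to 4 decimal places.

-0.7328

n = 4, Σx = 100.3, Σy = 104.8, Σx² = 2909.51, Σy² = 2866.3, Σxy = 2468.07
nΣxy − ΣxΣy = 9872.28 − 10511.44 = -639.16
nΣx² − (Σx)² = 11638.04 − 10060.09 = 1577.95; nΣy² − (Σy)² = 11465.2 − 10983.04 = 482.16
r = -639.16 / √(1577.95 × 482.16) = -639.16 / 872.2525 ≈ -0.7328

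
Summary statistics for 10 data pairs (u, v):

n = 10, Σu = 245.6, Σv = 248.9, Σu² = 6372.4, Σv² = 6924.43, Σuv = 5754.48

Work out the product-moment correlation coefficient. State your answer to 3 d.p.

-0.719

r = (nΣuv − ΣuΣv) / √[(nΣu² − (Σu)²)(nΣv² − (Σv)²)]
Numerator: 10×5754.48 − 245.6×248.9 = -3585.04
Denominator: √[(63724 − 60319.36)(69244.3 − 61951.21)] = √[3404.64 × 7293.09] = 4983.0057
r = -3585.04 / 4983.0057 ≈ -0.719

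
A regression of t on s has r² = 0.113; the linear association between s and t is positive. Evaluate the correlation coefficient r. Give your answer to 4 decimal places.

0.3362

|r| = √0.113 = 0.3362
The association is positive, so r = 0.3362.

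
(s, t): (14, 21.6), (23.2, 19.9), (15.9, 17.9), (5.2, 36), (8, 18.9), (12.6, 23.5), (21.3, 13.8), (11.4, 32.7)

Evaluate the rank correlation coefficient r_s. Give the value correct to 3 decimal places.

-0.643

Rank s: 5, 8, 6, 1, 2, 4, 7, 3
Rank t: 5, 4, 2, 8, 3, 6, 1, 7
d = rank(s) − rank(t): 0, 4, 4, -7, -1, -2, 6, -4; Σd² = 138
ρ = 1 − 6Σd² / [n(n²−1)] = 1 − 6×138 / (8×63) = 1 − 828/504 ≈ -0.643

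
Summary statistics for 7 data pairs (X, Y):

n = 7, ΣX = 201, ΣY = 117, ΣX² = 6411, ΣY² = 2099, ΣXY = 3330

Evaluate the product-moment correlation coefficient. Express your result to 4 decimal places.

-0.0976

r = (nΣXY − ΣXΣY) / √[(nΣX² − (ΣX)²)(nΣY² − (ΣY)²)]
Numerator: 7×3330 − 201×117 = -207
Denominator: √[(44877 − 40401)(14693 − 13689)] = √[4476 × 1004] = 2119.8830
r = -207 / 2119.8830 ≈ -0.0976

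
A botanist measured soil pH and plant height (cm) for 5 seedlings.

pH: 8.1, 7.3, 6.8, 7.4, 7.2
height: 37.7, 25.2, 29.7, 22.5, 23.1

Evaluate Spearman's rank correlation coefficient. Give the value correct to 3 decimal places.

0.100

Rank pH: 5, 3, 1, 4, 2
Rank height: 5, 3, 4, 1, 2
d = rank(pH) − rank(height): 0, 0, -3, 3, 0; Σd² = 18
ρ = 1 − 6Σd² / [n(n²−1)] = 1 − 6×18 / (5×24) = 1 − 108/120 ≈ 0.100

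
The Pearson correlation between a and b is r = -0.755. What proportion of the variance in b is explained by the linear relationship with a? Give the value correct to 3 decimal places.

r² = (-0.755)² = 0.570

0.570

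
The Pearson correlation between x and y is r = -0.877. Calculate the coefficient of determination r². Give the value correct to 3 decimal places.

r² = (-0.877)² = 0.769

0.769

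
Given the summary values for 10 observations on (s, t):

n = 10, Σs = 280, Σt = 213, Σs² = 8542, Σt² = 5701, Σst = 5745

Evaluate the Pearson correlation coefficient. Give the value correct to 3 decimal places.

r = (nΣst − ΣsΣt) / √[(nΣs² − (Σs)²)(nΣt² − (Σt)²)]
Numerator: 10×5745 − 280×213 = -2190
Denominator: √[(85420 − 78400)(57010 − 45369)] = √[7020 × 11641] = 9039.9015
r = -2190 / 9039.9015 ≈ -0.242

-0.242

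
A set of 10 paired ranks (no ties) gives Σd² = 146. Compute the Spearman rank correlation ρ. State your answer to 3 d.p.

0.115

ρ = 1 − 6Σd² / [n(n²−1)] = 1 − 6×146 / (10×99)
  = 1 − 876/990 = 1 − 0.8848 ≈ 0.115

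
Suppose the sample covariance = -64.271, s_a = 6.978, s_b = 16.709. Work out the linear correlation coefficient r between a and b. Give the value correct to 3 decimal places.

r = Cov(a,b) / (s_a · s_b) = -64.271 / (6.978 × 16.709)
  = -64.271 / 116.5954 ≈ -0.551

-0.551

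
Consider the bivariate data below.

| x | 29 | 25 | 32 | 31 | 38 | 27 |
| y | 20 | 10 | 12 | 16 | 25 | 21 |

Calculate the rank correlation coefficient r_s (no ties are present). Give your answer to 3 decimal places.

0.429

Rank x: 3, 1, 5, 4, 6, 2
Rank y: 4, 1, 2, 3, 6, 5
d = rank(x) − rank(y): -1, 0, 3, 1, 0, -3; Σd² = 20
ρ = 1 − 6Σd² / [n(n²−1)] = 1 − 6×20 / (6×35) = 1 − 120/210 ≈ 0.429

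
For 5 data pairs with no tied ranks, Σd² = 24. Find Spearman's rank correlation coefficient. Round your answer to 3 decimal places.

-0.200

ρ = 1 − 6Σd² / [n(n²−1)] = 1 − 6×24 / (5×24)
  = 1 − 144/120 = 1 − 1.2000 ≈ -0.200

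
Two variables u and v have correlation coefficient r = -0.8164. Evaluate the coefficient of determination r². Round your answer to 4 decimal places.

0.6665

r² = (-0.8164)² = 0.6665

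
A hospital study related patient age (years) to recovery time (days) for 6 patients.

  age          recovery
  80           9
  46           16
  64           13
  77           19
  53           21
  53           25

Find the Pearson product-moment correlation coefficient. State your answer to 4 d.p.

-0.5354

n = 6, Σx = 373, Σy = 103, Σx² = 24159, Σy² = 1933, Σxy = 6189
nΣxy − ΣxΣy = 37134 − 38419 = -1285
nΣx² − (Σx)² = 144954 − 139129 = 5825; nΣy² − (Σy)² = 11598 − 10609 = 989
r = -1285 / √(5825 × 989) = -1285 / 2400.1927 ≈ -0.5354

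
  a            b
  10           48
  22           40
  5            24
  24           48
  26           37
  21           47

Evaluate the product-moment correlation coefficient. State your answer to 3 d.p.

0.477

n = 6, Σa = 108, Σb = 244, Σa² = 2302, Σb² = 10362, Σab = 4581
nΣab − ΣaΣb = 27486 − 26352 = 1134
nΣa² − (Σa)² = 13812 − 11664 = 2148; nΣb² − (Σb)² = 62172 − 59536 = 2636
r = 1134 / √(2148 × 2636) = 1134 / 2379.5226 ≈ 0.477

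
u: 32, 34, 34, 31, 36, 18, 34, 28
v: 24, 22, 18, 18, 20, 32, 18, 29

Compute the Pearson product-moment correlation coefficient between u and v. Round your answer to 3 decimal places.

n = 8, Σu = 247, Σv = 181, Σu² = 7857, Σv² = 4297, Σuv = 5406
nΣuv − ΣuΣv = 43248 − 44707 = -1459
nΣu² − (Σu)² = 62856 − 61009 = 1847; nΣv² − (Σv)² = 34376 − 32761 = 1615
r = -1459 / √(1847 × 1615) = -1459 / 1727.1089 ≈ -0.845

-0.845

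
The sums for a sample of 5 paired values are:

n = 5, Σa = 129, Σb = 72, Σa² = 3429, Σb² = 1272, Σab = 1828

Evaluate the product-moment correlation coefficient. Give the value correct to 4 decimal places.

-0.1922

r = (nΣab − ΣaΣb) / √[(nΣa² − (Σa)²)(nΣb² − (Σb)²)]
Numerator: 5×1828 − 129×72 = -148
Denominator: √[(17145 − 16641)(6360 − 5184)] = √[504 × 1176] = 769.8727
r = -148 / 769.8727 ≈ -0.1922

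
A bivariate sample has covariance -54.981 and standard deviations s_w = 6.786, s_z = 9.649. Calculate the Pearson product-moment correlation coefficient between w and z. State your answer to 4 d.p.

-0.8397

r = Cov(w,z) / (s_w · s_z) = -54.981 / (6.786 × 9.649)
  = -54.981 / 65.4781 ≈ -0.8397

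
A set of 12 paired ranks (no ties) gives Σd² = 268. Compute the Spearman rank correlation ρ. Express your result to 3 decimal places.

0.063

ρ = 1 − 6Σd² / [n(n²−1)] = 1 − 6×268 / (12×143)
  = 1 − 1608/1716 = 1 − 0.9371 ≈ 0.063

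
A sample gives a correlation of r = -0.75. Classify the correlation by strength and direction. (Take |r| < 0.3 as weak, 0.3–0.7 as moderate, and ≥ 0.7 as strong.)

strong negative

r = -0.75 < 0 so the relationship is negative.
|r| = 0.75, which falls in the strong range.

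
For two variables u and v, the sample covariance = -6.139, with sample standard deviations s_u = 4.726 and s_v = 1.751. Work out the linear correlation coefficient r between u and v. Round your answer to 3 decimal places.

r = Cov(u,v) / (s_u · s_v) = -6.139 / (4.726 × 1.751)
  = -6.139 / 8.2752 ≈ -0.742

-0.742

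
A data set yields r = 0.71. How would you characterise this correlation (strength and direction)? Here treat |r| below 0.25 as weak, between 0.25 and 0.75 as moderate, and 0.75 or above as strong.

r = 0.71 > 0 so the relationship is positive.
|r| = 0.71, which falls in the moderate range.

moderate positive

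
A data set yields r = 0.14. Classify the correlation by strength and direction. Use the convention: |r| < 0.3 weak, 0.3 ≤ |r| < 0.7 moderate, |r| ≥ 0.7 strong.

weak positive

r = 0.14 > 0 so the relationship is positive.
|r| = 0.14, which falls in the weak range.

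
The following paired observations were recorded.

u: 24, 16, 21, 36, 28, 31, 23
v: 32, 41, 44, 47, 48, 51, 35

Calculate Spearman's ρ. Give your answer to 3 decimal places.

0.571

Rank u: 4, 1, 2, 7, 5, 6, 3
Rank v: 1, 3, 4, 5, 6, 7, 2
d = rank(u) − rank(v): 3, -2, -2, 2, -1, -1, 1; Σd² = 24
ρ = 1 − 6Σd² / [n(n²−1)] = 1 − 6×24 / (7×48) = 1 − 144/336 ≈ 0.571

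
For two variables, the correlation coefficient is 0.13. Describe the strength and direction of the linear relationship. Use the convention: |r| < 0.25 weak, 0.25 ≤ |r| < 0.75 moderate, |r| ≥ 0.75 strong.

weak positive

r = 0.13 > 0 so the relationship is positive.
|r| = 0.13, which falls in the weak range.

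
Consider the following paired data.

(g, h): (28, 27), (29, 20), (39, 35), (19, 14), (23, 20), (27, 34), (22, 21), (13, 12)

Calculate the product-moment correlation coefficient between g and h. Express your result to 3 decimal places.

n = 8, Σg = 200, Σh = 183, Σg² = 5418, Σh² = 4691, Σgh = 4963
nΣgh − ΣgΣh = 39704 − 36600 = 3104
nΣg² − (Σg)² = 43344 − 40000 = 3344; nΣh² − (Σh)² = 37528 − 33489 = 4039
r = 3104 / √(3344 × 4039) = 3104 / 3675.1076 ≈ 0.845

0.845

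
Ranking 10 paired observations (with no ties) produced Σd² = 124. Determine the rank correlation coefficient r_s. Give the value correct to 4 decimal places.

ρ = 1 − 6Σd² / [n(n²−1)] = 1 − 6×124 / (10×99)
  = 1 − 744/990 = 1 − 0.75152 ≈ 0.2485

0.2485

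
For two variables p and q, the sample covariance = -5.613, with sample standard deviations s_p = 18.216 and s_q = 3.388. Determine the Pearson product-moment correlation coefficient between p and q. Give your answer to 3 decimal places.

-0.091

r = Cov(p,q) / (s_p · s_q) = -5.613 / (18.216 × 3.388)
  = -5.613 / 61.7158 ≈ -0.091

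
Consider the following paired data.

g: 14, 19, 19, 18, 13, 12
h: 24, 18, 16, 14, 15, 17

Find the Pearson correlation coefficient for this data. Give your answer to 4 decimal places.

n = 6, Σg = 95, Σh = 104, Σg² = 1555, Σh² = 1866, Σgh = 1633
nΣgh − ΣgΣh = 9798 − 9880 = -82
nΣg² − (Σg)² = 9330 − 9025 = 305; nΣh² − (Σh)² = 11196 − 10816 = 380
r = -82 / √(305 × 380) = -82 / 340.4409 ≈ -0.2409

-0.2409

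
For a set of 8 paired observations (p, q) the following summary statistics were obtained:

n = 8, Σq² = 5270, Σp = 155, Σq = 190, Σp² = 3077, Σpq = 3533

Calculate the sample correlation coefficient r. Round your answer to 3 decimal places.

-0.627

r = (nΣpq − ΣpΣq) / √[(nΣp² − (Σp)²)(nΣq² − (Σq)²)]
Numerator: 8×3533 − 155×190 = -1186
Denominator: √[(24616 − 24025)(42160 − 36100)] = √[591 × 6060] = 1892.4746
r = -1186 / 1892.4746 ≈ -0.627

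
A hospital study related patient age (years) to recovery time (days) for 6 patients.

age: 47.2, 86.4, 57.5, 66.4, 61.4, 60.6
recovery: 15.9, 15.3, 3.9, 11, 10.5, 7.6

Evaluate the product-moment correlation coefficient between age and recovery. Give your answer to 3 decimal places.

0.241

n = 6, Σx = 379.5, Σy = 64.2, Σx² = 24850.33, Σy² = 791.12, Σxy = 4132.31
nΣxy − ΣxΣy = 24793.86 − 24363.9 = 429.96
nΣx² − (Σx)² = 149101.98 − 144020.25 = 5081.73; nΣy² − (Σy)² = 4746.72 − 4121.64 = 625.08
r = 429.96 / √(5081.73 × 625.08) = 429.96 / 1782.2704 ≈ 0.241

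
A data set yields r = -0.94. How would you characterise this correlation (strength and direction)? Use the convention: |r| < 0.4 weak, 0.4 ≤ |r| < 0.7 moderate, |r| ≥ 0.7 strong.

strong negative

r = -0.94 < 0 so the relationship is negative.
|r| = 0.94, which falls in the strong range.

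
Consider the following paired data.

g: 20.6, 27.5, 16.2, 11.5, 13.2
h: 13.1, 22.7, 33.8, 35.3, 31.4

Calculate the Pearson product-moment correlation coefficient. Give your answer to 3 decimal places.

n = 5, Σg = 89, Σh = 136.3, Σg² = 1749.54, Σh² = 4061.39, Σgh = 2262.1
nΣgh − ΣgΣh = 11310.5 − 12130.7 = -820.2
nΣg² − (Σg)² = 8747.7 − 7921 = 826.7; nΣh² − (Σh)² = 20306.95 − 18577.69 = 1729.26
r = -820.2 / √(826.7 × 1729.26) = -820.2 / 1195.6501 ≈ -0.686

-0.686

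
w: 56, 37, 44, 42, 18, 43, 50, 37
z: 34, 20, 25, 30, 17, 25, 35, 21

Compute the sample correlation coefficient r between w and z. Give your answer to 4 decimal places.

n = 8, Σw = 327, Σz = 207, Σw² = 14247, Σz² = 5661, Σwz = 8912
nΣwz − ΣwΣz = 71296 − 67689 = 3607
nΣw² − (Σw)² = 113976 − 106929 = 7047; nΣz² − (Σz)² = 45288 − 42849 = 2439
r = 3607 / √(7047 × 2439) = 3607 / 4145.7970 ≈ 0.8700

0.8700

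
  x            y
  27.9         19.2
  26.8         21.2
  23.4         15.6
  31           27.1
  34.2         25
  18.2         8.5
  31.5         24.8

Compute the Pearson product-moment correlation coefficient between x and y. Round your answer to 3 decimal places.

n = 7, Σx = 193, Σy = 141.4, Σx² = 5498.34, Σy² = 3108.14, Σxy = 4099.88
nΣxy − ΣxΣy = 28699.16 − 27290.2 = 1408.96
nΣx² − (Σx)² = 38488.38 − 37249 = 1239.38; nΣy² − (Σy)² = 21756.98 − 19993.96 = 1763.02
r = 1408.96 / √(1239.38 × 1763.02) = 1408.96 / 1478.1920 ≈ 0.953

0.953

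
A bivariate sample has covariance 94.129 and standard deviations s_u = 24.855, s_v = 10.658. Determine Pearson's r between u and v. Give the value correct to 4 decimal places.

r = Cov(u,v) / (s_u · s_v) = 94.129 / (24.855 × 10.658)
  = 94.129 / 264.9046 ≈ 0.3553

0.3553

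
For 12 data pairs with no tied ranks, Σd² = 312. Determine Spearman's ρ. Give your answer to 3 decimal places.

ρ = 1 − 6Σd² / [n(n²−1)] = 1 − 6×312 / (12×143)
  = 1 − 1872/1716 = 1 − 1.0909 ≈ -0.091

-0.091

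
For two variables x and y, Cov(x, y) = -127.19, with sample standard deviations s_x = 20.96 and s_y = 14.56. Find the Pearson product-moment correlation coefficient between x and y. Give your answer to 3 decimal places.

-0.417

r = Cov(x,y) / (s_x · s_y) = -127.19 / (20.96 × 14.56)
  = -127.19 / 305.1776 ≈ -0.417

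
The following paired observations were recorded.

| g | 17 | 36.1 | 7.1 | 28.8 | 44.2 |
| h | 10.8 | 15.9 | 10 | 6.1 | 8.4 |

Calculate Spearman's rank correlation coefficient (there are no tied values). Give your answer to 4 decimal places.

Rank g: 2, 4, 1, 3, 5
Rank h: 4, 5, 3, 1, 2
d = rank(g) − rank(h): -2, -1, -2, 2, 3; Σd² = 22
ρ = 1 − 6Σd² / [n(n²−1)] = 1 − 6×22 / (5×24) = 1 − 132/120 ≈ -0.1000

-0.1000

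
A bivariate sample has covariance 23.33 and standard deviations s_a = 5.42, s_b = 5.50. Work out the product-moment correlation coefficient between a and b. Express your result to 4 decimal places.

r = Cov(a,b) / (s_a · s_b) = 23.33 / (5.42 × 5.50)
  = 23.33 / 29.8100 ≈ 0.7826

0.7826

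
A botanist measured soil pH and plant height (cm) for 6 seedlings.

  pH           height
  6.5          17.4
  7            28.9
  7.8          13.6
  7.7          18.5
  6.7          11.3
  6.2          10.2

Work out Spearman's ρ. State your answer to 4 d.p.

0.4857

Rank pH: 2, 4, 6, 5, 3, 1
Rank height: 4, 6, 3, 5, 2, 1
d = rank(pH) − rank(height): -2, -2, 3, 0, 1, 0; Σd² = 18
ρ = 1 − 6Σd² / [n(n²−1)] = 1 − 6×18 / (6×35) = 1 − 108/210 ≈ 0.4857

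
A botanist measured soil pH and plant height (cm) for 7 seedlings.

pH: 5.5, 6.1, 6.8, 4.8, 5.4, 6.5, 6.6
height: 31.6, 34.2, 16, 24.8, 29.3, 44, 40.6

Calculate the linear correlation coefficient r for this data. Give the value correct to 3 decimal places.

n = 7, Σx = 41.7, Σy = 220.5, Σx² = 251.71, Σy² = 7482.09, Σxy = 1322.44
nΣxy − ΣxΣy = 9257.08 − 9194.85 = 62.23
nΣx² − (Σx)² = 1761.97 − 1738.89 = 23.08; nΣy² − (Σy)² = 52374.63 − 48620.25 = 3754.38
r = 62.23 / √(23.08 × 3754.38) = 62.23 / 294.3656 ≈ 0.211

0.211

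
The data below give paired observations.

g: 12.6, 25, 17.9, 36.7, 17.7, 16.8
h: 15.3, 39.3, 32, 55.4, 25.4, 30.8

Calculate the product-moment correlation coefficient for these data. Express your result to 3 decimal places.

0.964

n = 6, Σg = 126.7, Σh = 198.2, Σg² = 3046.59, Σh² = 7465.54, Σgh = 4748.28
nΣgh − ΣgΣh = 28489.68 − 25111.94 = 3377.74
nΣg² − (Σg)² = 18279.54 − 16052.89 = 2226.65; nΣh² − (Σh)² = 44793.24 − 39283.24 = 5510
r = 3377.74 / √(2226.65 × 5510) = 3377.74 / 3502.6906 ≈ 0.964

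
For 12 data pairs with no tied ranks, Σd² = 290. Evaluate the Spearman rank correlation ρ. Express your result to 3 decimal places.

-0.014

ρ = 1 − 6Σd² / [n(n²−1)] = 1 − 6×290 / (12×143)
  = 1 − 1740/1716 = 1 − 1.0140 ≈ -0.014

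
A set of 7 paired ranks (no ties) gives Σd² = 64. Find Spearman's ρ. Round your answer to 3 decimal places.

ρ = 1 − 6Σd² / [n(n²−1)] = 1 − 6×64 / (7×48)
  = 1 − 384/336 = 1 − 1.1429 ≈ -0.143

-0.143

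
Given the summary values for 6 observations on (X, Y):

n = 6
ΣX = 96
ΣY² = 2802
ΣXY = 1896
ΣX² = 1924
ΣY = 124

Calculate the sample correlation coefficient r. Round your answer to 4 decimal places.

-0.2888

r = (nΣXY − ΣXΣY) / √[(nΣX² − (ΣX)²)(nΣY² − (ΣY)²)]
Numerator: 6×1896 − 96×124 = -528
Denominator: √[(11544 − 9216)(16812 − 15376)] = √[2328 × 1436] = 1828.3895
r = -528 / 1828.3895 ≈ -0.2888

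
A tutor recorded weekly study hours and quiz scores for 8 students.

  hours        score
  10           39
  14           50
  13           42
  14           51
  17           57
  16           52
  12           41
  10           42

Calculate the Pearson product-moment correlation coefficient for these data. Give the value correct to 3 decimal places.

n = 8, Σx = 106, Σy = 374, Σx² = 1450, Σy² = 17784, Σxy = 5063
nΣxy − ΣxΣy = 40504 − 39644 = 860
nΣx² − (Σx)² = 11600 − 11236 = 364; nΣy² − (Σy)² = 142272 − 139876 = 2396
r = 860 / √(364 × 2396) = 860 / 933.8865 ≈ 0.921

0.921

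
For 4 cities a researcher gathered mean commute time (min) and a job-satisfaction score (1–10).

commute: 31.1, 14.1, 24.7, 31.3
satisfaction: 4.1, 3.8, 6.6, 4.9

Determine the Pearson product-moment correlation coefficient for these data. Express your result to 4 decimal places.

n = 4, Σx = 101.2, Σy = 19.4, Σx² = 2755.8, Σy² = 98.82, Σxy = 497.48
nΣxy − ΣxΣy = 1989.92 − 1963.28 = 26.64
nΣx² − (Σx)² = 11023.2 − 10241.44 = 781.76; nΣy² − (Σy)² = 395.28 − 376.36 = 18.92
r = 26.64 / √(781.76 × 18.92) = 26.64 / 121.6178 ≈ 0.2190

0.2190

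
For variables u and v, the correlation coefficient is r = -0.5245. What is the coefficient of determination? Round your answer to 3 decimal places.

0.275

r² = (-0.5245)² = 0.275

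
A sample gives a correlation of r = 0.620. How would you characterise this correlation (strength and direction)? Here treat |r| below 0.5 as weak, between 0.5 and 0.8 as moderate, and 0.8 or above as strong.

r = 0.620 > 0 so the relationship is positive.
|r| = 0.620, which falls in the moderate range.

moderate positive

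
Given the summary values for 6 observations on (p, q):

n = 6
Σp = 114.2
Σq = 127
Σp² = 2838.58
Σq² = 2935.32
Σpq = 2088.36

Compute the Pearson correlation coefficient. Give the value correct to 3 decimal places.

-0.811

r = (nΣpq − ΣpΣq) / √[(nΣp² − (Σp)²)(nΣq² − (Σq)²)]
Numerator: 6×2088.36 − 114.2×127 = -1973.24
Denominator: √[(17031.48 − 13041.64)(17611.92 − 16129)] = √[3989.84 × 1482.92] = 2432.4090
r = -1973.24 / 2432.4090 ≈ -0.811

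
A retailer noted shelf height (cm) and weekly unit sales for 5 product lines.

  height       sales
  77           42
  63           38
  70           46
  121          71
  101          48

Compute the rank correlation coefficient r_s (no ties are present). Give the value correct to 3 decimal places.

0.900

Rank height: 3, 1, 2, 5, 4
Rank sales: 2, 1, 3, 5, 4
d = rank(height) − rank(sales): 1, 0, -1, 0, 0; Σd² = 2
ρ = 1 − 6Σd² / [n(n²−1)] = 1 − 6×2 / (5×24) = 1 − 12/120 ≈ 0.900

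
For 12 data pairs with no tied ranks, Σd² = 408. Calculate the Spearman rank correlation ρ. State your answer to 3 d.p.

-0.427

ρ = 1 − 6Σd² / [n(n²−1)] = 1 − 6×408 / (12×143)
  = 1 − 2448/1716 = 1 − 1.4266 ≈ -0.427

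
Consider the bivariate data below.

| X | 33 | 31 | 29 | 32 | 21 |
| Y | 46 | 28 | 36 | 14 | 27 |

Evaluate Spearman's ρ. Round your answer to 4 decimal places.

Rank X: 5, 3, 2, 4, 1
Rank Y: 5, 3, 4, 1, 2
d = rank(X) − rank(Y): 0, 0, -2, 3, -1; Σd² = 14
ρ = 1 − 6Σd² / [n(n²−1)] = 1 − 6×14 / (5×24) = 1 − 84/120 ≈ 0.3000

0.3000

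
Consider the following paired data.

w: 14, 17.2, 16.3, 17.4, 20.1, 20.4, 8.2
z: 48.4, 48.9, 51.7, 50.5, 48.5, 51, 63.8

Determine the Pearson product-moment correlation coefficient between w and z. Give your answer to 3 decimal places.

n = 7, Σw = 113.6, Σz = 362.8, Σw² = 1947.7, Σz² = 18980.6, Σwz = 5778.5
nΣwz − ΣwΣz = 40449.5 − 41214.08 = -764.58
nΣw² − (Σw)² = 13633.9 − 12904.96 = 728.94; nΣz² − (Σz)² = 132864.2 − 131623.84 = 1240.36
r = -764.58 / √(728.94 × 1240.36) = -764.58 / 950.8670 ≈ -0.804

-0.804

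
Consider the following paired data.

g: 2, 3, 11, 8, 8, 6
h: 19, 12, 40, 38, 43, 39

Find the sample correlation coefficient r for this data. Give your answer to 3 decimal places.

0.850

n = 6, Σg = 38, Σh = 191, Σg² = 298, Σh² = 6919, Σgh = 1396
nΣgh − ΣgΣh = 8376 − 7258 = 1118
nΣg² − (Σg)² = 1788 − 1444 = 344; nΣh² − (Σh)² = 41514 − 36481 = 5033
r = 1118 / √(344 × 5033) = 1118 / 1315.8085 ≈ 0.850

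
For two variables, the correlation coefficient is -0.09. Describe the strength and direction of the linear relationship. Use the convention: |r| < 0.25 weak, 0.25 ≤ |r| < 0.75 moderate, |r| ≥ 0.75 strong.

r = -0.09 < 0 so the relationship is negative.
|r| = 0.09, which falls in the weak range.

weak negative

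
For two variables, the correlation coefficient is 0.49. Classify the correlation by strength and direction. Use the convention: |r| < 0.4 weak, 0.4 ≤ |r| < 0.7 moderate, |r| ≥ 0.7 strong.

r = 0.49 > 0 so the relationship is positive.
|r| = 0.49, which falls in the moderate range.

moderate positive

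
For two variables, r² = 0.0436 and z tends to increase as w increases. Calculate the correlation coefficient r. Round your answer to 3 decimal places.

|r| = √0.0436 = 0.209
The association is positive, so r = 0.209.

0.209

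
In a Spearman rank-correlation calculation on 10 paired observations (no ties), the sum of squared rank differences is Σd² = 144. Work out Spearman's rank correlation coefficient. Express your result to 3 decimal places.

0.127

ρ = 1 − 6Σd² / [n(n²−1)] = 1 − 6×144 / (10×99)
  = 1 − 864/990 = 1 − 0.8727 ≈ 0.127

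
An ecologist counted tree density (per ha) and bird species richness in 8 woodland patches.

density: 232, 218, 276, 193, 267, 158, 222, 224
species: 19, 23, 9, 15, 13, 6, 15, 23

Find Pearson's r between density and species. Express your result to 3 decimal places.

0.111

n = 8, Σx = 1790, Σy = 123, Σx² = 410486, Σy² = 2155, Σxy = 27702
nΣxy − ΣxΣy = 221616 − 220170 = 1446
nΣx² − (Σx)² = 3283888 − 3204100 = 79788; nΣy² − (Σy)² = 17240 − 15129 = 2111
r = 1446 / √(79788 × 2111) = 1446 / 12978.1535 ≈ 0.111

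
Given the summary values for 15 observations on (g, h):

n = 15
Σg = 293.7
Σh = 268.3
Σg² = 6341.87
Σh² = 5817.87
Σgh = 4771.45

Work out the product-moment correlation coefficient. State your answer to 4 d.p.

r = (nΣgh − ΣgΣh) / √[(nΣg² − (Σg)²)(nΣh² − (Σh)²)]
Numerator: 15×4771.45 − 293.7×268.3 = -7227.96
Denominator: √[(95128.05 − 86259.69)(87268.05 − 71984.89)] = √[8868.36 × 15283.16] = 11642.0172
r = -7227.96 / 11642.0172 ≈ -0.6209

-0.6209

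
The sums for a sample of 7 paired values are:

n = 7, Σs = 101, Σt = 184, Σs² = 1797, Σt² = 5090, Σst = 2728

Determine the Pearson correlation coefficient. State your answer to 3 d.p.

0.249

r = (nΣst − ΣsΣt) / √[(nΣs² − (Σs)²)(nΣt² − (Σt)²)]
Numerator: 7×2728 − 101×184 = 512
Denominator: √[(12579 − 10201)(35630 − 33856)] = √[2378 × 1774] = 2053.9163
r = 512 / 2053.9163 ≈ 0.249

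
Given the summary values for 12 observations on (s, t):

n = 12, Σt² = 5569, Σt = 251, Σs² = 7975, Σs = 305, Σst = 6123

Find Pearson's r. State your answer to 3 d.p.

-0.962

r = (nΣst − ΣsΣt) / √[(nΣs² − (Σs)²)(nΣt² − (Σt)²)]
Numerator: 12×6123 − 305×251 = -3079
Denominator: √[(95700 − 93025)(66828 − 63001)] = √[2675 × 3827] = 3199.5664
r = -3079 / 3199.5664 ≈ -0.962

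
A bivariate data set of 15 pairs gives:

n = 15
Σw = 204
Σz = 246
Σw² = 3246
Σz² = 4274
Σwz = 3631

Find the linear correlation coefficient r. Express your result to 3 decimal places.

0.849

r = (nΣwz − ΣwΣz) / √[(nΣw² − (Σw)²)(nΣz² − (Σz)²)]
Numerator: 15×3631 − 204×246 = 4281
Denominator: √[(48690 − 41616)(64110 − 60516)] = √[7074 × 3594] = 5042.2174
r = 4281 / 5042.2174 ≈ 0.849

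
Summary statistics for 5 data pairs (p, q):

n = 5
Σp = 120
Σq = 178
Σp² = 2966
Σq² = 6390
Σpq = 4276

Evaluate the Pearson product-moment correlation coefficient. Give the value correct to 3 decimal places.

r = (nΣpq − ΣpΣq) / √[(nΣp² − (Σp)²)(nΣq² − (Σq)²)]
Numerator: 5×4276 − 120×178 = 20
Denominator: √[(14830 − 14400)(31950 − 31684)] = √[430 × 266] = 338.2011
r = 20 / 338.2011 ≈ 0.059

0.059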